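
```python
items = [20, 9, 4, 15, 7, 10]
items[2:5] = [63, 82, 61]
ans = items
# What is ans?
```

items starts as [20, 9, 4, 15, 7, 10] (length 6). The slice items[2:5] covers indices [2, 3, 4] with values [4, 15, 7]. Replacing that slice with [63, 82, 61] (same length) produces [20, 9, 63, 82, 61, 10].

[20, 9, 63, 82, 61, 10]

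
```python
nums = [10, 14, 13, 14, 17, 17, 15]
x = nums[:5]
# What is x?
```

nums has length 7. The slice nums[:5] selects indices [0, 1, 2, 3, 4] (0->10, 1->14, 2->13, 3->14, 4->17), giving [10, 14, 13, 14, 17].

[10, 14, 13, 14, 17]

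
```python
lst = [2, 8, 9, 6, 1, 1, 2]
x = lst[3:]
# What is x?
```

lst has length 7. The slice lst[3:] selects indices [3, 4, 5, 6] (3->6, 4->1, 5->1, 6->2), giving [6, 1, 1, 2].

[6, 1, 1, 2]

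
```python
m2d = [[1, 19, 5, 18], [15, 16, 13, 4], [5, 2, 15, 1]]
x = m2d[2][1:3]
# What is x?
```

m2d[2] = [5, 2, 15, 1]. m2d[2] has length 4. The slice m2d[2][1:3] selects indices [1, 2] (1->2, 2->15), giving [2, 15].

[2, 15]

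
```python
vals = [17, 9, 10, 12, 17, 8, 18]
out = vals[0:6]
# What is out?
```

vals has length 7. The slice vals[0:6] selects indices [0, 1, 2, 3, 4, 5] (0->17, 1->9, 2->10, 3->12, 4->17, 5->8), giving [17, 9, 10, 12, 17, 8].

[17, 9, 10, 12, 17, 8]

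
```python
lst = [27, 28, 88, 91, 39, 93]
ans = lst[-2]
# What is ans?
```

lst has length 6. Negative index -2 maps to positive index 6 + (-2) = 4. lst[4] = 39.

39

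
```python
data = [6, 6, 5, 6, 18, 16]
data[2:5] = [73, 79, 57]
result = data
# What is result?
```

data starts as [6, 6, 5, 6, 18, 16] (length 6). The slice data[2:5] covers indices [2, 3, 4] with values [5, 6, 18]. Replacing that slice with [73, 79, 57] (same length) produces [6, 6, 73, 79, 57, 16].

[6, 6, 73, 79, 57, 16]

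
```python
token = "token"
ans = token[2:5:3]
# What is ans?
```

token has length 5. The slice token[2:5:3] selects indices [2] (2->'k'), giving 'k'.

'k'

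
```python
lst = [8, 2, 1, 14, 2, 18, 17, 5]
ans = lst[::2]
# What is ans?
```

lst has length 8. The slice lst[::2] selects indices [0, 2, 4, 6] (0->8, 2->1, 4->2, 6->17), giving [8, 1, 2, 17].

[8, 1, 2, 17]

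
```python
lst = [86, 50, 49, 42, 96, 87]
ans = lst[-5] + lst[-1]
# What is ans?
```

lst has length 6. Negative index -5 maps to positive index 6 + (-5) = 1. lst[1] = 50.
lst has length 6. Negative index -1 maps to positive index 6 + (-1) = 5. lst[5] = 87.
Sum: 50 + 87 = 137.

137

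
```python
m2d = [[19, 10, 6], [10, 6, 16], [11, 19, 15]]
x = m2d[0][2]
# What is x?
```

m2d[0] = [19, 10, 6]. Taking column 2 of that row yields 6.

6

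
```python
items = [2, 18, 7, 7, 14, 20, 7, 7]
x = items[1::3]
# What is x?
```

items has length 8. The slice items[1::3] selects indices [1, 4, 7] (1->18, 4->14, 7->7), giving [18, 14, 7].

[18, 14, 7]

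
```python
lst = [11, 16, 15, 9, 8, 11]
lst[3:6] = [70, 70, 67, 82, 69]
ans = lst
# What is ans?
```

lst starts as [11, 16, 15, 9, 8, 11] (length 6). The slice lst[3:6] covers indices [3, 4, 5] with values [9, 8, 11]. Replacing that slice with [70, 70, 67, 82, 69] (different length) produces [11, 16, 15, 70, 70, 67, 82, 69].

[11, 16, 15, 70, 70, 67, 82, 69]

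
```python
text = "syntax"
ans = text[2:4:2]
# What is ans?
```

text has length 6. The slice text[2:4:2] selects indices [2] (2->'n'), giving 'n'.

'n'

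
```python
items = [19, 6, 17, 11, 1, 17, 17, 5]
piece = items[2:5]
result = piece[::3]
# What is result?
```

items has length 8. The slice items[2:5] selects indices [2, 3, 4] (2->17, 3->11, 4->1), giving [17, 11, 1]. So piece = [17, 11, 1]. piece has length 3. The slice piece[::3] selects indices [0] (0->17), giving [17].

[17]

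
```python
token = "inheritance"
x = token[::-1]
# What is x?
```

token has length 11. The slice token[::-1] selects indices [10, 9, 8, 7, 6, 5, 4, 3, 2, 1, 0] (10->'e', 9->'c', 8->'n', 7->'a', 6->'t', 5->'i', 4->'r', 3->'e', 2->'h', 1->'n', 0->'i'), giving 'ecnatirehni'.

'ecnatirehni'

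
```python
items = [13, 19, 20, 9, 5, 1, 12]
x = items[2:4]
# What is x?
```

items has length 7. The slice items[2:4] selects indices [2, 3] (2->20, 3->9), giving [20, 9].

[20, 9]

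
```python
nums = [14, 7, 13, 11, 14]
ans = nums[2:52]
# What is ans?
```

nums has length 5. The slice nums[2:52] selects indices [2, 3, 4] (2->13, 3->11, 4->14), giving [13, 11, 14].

[13, 11, 14]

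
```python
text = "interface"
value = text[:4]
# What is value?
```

text has length 9. The slice text[:4] selects indices [0, 1, 2, 3] (0->'i', 1->'n', 2->'t', 3->'e'), giving 'inte'.

'inte'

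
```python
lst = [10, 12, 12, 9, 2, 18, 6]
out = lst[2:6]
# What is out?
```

lst has length 7. The slice lst[2:6] selects indices [2, 3, 4, 5] (2->12, 3->9, 4->2, 5->18), giving [12, 9, 2, 18].

[12, 9, 2, 18]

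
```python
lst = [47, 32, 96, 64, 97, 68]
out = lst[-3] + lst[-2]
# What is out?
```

lst has length 6. Negative index -3 maps to positive index 6 + (-3) = 3. lst[3] = 64.
lst has length 6. Negative index -2 maps to positive index 6 + (-2) = 4. lst[4] = 97.
Sum: 64 + 97 = 161.

161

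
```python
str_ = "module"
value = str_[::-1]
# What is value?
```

str_ has length 6. The slice str_[::-1] selects indices [5, 4, 3, 2, 1, 0] (5->'e', 4->'l', 3->'u', 2->'d', 1->'o', 0->'m'), giving 'eludom'.

'eludom'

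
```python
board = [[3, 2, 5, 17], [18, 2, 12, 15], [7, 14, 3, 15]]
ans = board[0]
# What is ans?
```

board has 3 rows. Row 0 is [3, 2, 5, 17].

[3, 2, 5, 17]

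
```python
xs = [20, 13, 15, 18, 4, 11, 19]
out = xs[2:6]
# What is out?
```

xs has length 7. The slice xs[2:6] selects indices [2, 3, 4, 5] (2->15, 3->18, 4->4, 5->11), giving [15, 18, 4, 11].

[15, 18, 4, 11]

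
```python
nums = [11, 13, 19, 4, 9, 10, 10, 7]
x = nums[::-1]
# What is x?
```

nums has length 8. The slice nums[::-1] selects indices [7, 6, 5, 4, 3, 2, 1, 0] (7->7, 6->10, 5->10, 4->9, 3->4, 2->19, 1->13, 0->11), giving [7, 10, 10, 9, 4, 19, 13, 11].

[7, 10, 10, 9, 4, 19, 13, 11]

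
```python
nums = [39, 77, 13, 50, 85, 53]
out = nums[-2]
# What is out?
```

nums has length 6. Negative index -2 maps to positive index 6 + (-2) = 4. nums[4] = 85.

85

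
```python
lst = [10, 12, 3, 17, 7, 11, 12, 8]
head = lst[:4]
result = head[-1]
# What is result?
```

lst has length 8. The slice lst[:4] selects indices [0, 1, 2, 3] (0->10, 1->12, 2->3, 3->17), giving [10, 12, 3, 17]. So head = [10, 12, 3, 17]. Then head[-1] = 17.

17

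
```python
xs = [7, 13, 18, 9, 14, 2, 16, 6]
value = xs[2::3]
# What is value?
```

xs has length 8. The slice xs[2::3] selects indices [2, 5] (2->18, 5->2), giving [18, 2].

[18, 2]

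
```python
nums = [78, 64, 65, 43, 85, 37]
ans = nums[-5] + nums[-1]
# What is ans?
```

nums has length 6. Negative index -5 maps to positive index 6 + (-5) = 1. nums[1] = 64.
nums has length 6. Negative index -1 maps to positive index 6 + (-1) = 5. nums[5] = 37.
Sum: 64 + 37 = 101.

101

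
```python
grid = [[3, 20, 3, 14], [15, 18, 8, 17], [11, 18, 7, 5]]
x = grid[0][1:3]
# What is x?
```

grid[0] = [3, 20, 3, 14]. grid[0] has length 4. The slice grid[0][1:3] selects indices [1, 2] (1->20, 2->3), giving [20, 3].

[20, 3]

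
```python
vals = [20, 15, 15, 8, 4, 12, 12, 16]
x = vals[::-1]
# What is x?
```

vals has length 8. The slice vals[::-1] selects indices [7, 6, 5, 4, 3, 2, 1, 0] (7->16, 6->12, 5->12, 4->4, 3->8, 2->15, 1->15, 0->20), giving [16, 12, 12, 4, 8, 15, 15, 20].

[16, 12, 12, 4, 8, 15, 15, 20]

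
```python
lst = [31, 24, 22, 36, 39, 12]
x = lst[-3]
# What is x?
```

lst has length 6. Negative index -3 maps to positive index 6 + (-3) = 3. lst[3] = 36.

36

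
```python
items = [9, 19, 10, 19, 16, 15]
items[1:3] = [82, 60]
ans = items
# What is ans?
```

items starts as [9, 19, 10, 19, 16, 15] (length 6). The slice items[1:3] covers indices [1, 2] with values [19, 10]. Replacing that slice with [82, 60] (same length) produces [9, 82, 60, 19, 16, 15].

[9, 82, 60, 19, 16, 15]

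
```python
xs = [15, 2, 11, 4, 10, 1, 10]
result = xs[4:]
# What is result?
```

xs has length 7. The slice xs[4:] selects indices [4, 5, 6] (4->10, 5->1, 6->10), giving [10, 1, 10].

[10, 1, 10]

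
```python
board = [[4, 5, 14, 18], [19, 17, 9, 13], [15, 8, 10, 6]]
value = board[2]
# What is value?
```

board has 3 rows. Row 2 is [15, 8, 10, 6].

[15, 8, 10, 6]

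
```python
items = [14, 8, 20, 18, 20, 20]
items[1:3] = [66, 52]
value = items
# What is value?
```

items starts as [14, 8, 20, 18, 20, 20] (length 6). The slice items[1:3] covers indices [1, 2] with values [8, 20]. Replacing that slice with [66, 52] (same length) produces [14, 66, 52, 18, 20, 20].

[14, 66, 52, 18, 20, 20]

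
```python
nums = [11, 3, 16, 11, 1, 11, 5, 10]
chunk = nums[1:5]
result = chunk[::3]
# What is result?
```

nums has length 8. The slice nums[1:5] selects indices [1, 2, 3, 4] (1->3, 2->16, 3->11, 4->1), giving [3, 16, 11, 1]. So chunk = [3, 16, 11, 1]. chunk has length 4. The slice chunk[::3] selects indices [0, 3] (0->3, 3->1), giving [3, 1].

[3, 1]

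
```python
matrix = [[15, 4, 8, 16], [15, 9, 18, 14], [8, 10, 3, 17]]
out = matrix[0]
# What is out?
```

matrix has 3 rows. Row 0 is [15, 4, 8, 16].

[15, 4, 8, 16]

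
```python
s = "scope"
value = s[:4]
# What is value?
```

s has length 5. The slice s[:4] selects indices [0, 1, 2, 3] (0->'s', 1->'c', 2->'o', 3->'p'), giving 'scop'.

'scop'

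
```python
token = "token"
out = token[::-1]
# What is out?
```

token has length 5. The slice token[::-1] selects indices [4, 3, 2, 1, 0] (4->'n', 3->'e', 2->'k', 1->'o', 0->'t'), giving 'nekot'.

'nekot'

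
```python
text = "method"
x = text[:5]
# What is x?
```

text has length 6. The slice text[:5] selects indices [0, 1, 2, 3, 4] (0->'m', 1->'e', 2->'t', 3->'h', 4->'o'), giving 'metho'.

'metho'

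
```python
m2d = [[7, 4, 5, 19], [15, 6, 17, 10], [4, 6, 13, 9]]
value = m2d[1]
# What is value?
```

m2d has 3 rows. Row 1 is [15, 6, 17, 10].

[15, 6, 17, 10]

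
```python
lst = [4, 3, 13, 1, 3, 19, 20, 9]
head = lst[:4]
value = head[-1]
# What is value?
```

lst has length 8. The slice lst[:4] selects indices [0, 1, 2, 3] (0->4, 1->3, 2->13, 3->1), giving [4, 3, 13, 1]. So head = [4, 3, 13, 1]. Then head[-1] = 1.

1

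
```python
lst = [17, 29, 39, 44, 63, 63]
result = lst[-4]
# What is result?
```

lst has length 6. Negative index -4 maps to positive index 6 + (-4) = 2. lst[2] = 39.

39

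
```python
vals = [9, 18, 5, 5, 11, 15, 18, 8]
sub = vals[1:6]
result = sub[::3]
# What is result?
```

vals has length 8. The slice vals[1:6] selects indices [1, 2, 3, 4, 5] (1->18, 2->5, 3->5, 4->11, 5->15), giving [18, 5, 5, 11, 15]. So sub = [18, 5, 5, 11, 15]. sub has length 5. The slice sub[::3] selects indices [0, 3] (0->18, 3->11), giving [18, 11].

[18, 11]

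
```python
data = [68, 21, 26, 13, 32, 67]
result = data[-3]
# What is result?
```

data has length 6. Negative index -3 maps to positive index 6 + (-3) = 3. data[3] = 13.

13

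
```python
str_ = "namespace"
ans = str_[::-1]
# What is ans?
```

str_ has length 9. The slice str_[::-1] selects indices [8, 7, 6, 5, 4, 3, 2, 1, 0] (8->'e', 7->'c', 6->'a', 5->'p', 4->'s', 3->'e', 2->'m', 1->'a', 0->'n'), giving 'ecapseman'.

'ecapseman'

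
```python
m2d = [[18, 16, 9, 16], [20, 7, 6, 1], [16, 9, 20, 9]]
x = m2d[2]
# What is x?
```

m2d has 3 rows. Row 2 is [16, 9, 20, 9].

[16, 9, 20, 9]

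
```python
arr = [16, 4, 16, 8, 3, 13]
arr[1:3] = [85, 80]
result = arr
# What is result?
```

arr starts as [16, 4, 16, 8, 3, 13] (length 6). The slice arr[1:3] covers indices [1, 2] with values [4, 16]. Replacing that slice with [85, 80] (same length) produces [16, 85, 80, 8, 3, 13].

[16, 85, 80, 8, 3, 13]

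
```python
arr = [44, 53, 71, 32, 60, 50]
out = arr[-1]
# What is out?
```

arr has length 6. Negative index -1 maps to positive index 6 + (-1) = 5. arr[5] = 50.

50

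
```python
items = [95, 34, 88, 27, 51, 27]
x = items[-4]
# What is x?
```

items has length 6. Negative index -4 maps to positive index 6 + (-4) = 2. items[2] = 88.

88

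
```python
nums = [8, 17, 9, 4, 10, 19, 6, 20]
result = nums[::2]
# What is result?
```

nums has length 8. The slice nums[::2] selects indices [0, 2, 4, 6] (0->8, 2->9, 4->10, 6->6), giving [8, 9, 10, 6].

[8, 9, 10, 6]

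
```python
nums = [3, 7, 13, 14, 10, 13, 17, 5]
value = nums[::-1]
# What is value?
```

nums has length 8. The slice nums[::-1] selects indices [7, 6, 5, 4, 3, 2, 1, 0] (7->5, 6->17, 5->13, 4->10, 3->14, 2->13, 1->7, 0->3), giving [5, 17, 13, 10, 14, 13, 7, 3].

[5, 17, 13, 10, 14, 13, 7, 3]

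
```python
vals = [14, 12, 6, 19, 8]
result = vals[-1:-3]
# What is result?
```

vals has length 5. The slice vals[-1:-3] resolves to an empty index range, so the result is [].

[]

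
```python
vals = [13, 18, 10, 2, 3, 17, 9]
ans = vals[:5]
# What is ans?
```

vals has length 7. The slice vals[:5] selects indices [0, 1, 2, 3, 4] (0->13, 1->18, 2->10, 3->2, 4->3), giving [13, 18, 10, 2, 3].

[13, 18, 10, 2, 3]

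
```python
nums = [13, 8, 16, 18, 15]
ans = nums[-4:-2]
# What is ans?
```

nums has length 5. The slice nums[-4:-2] selects indices [1, 2] (1->8, 2->16), giving [8, 16].

[8, 16]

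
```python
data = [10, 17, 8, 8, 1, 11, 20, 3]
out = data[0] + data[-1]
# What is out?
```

data has length 8. data[0] = 10.
data has length 8. Negative index -1 maps to positive index 8 + (-1) = 7. data[7] = 3.
Sum: 10 + 3 = 13.

13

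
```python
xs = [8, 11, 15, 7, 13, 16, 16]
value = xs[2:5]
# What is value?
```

xs has length 7. The slice xs[2:5] selects indices [2, 3, 4] (2->15, 3->7, 4->13), giving [15, 7, 13].

[15, 7, 13]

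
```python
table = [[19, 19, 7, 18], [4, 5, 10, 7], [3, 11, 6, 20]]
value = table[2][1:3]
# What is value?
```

table[2] = [3, 11, 6, 20]. table[2] has length 4. The slice table[2][1:3] selects indices [1, 2] (1->11, 2->6), giving [11, 6].

[11, 6]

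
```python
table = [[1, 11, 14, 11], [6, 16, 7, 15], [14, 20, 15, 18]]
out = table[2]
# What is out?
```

table has 3 rows. Row 2 is [14, 20, 15, 18].

[14, 20, 15, 18]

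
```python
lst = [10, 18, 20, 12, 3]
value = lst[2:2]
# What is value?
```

lst has length 5. The slice lst[2:2] resolves to an empty index range, so the result is [].

[]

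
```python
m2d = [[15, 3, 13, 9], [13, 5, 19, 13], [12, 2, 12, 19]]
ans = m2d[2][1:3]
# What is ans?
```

m2d[2] = [12, 2, 12, 19]. m2d[2] has length 4. The slice m2d[2][1:3] selects indices [1, 2] (1->2, 2->12), giving [2, 12].

[2, 12]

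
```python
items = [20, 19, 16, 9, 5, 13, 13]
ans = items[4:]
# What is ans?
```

items has length 7. The slice items[4:] selects indices [4, 5, 6] (4->5, 5->13, 6->13), giving [5, 13, 13].

[5, 13, 13]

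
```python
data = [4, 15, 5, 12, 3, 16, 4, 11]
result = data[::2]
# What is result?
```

data has length 8. The slice data[::2] selects indices [0, 2, 4, 6] (0->4, 2->5, 4->3, 6->4), giving [4, 5, 3, 4].

[4, 5, 3, 4]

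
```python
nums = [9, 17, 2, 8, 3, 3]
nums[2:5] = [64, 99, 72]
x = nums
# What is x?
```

nums starts as [9, 17, 2, 8, 3, 3] (length 6). The slice nums[2:5] covers indices [2, 3, 4] with values [2, 8, 3]. Replacing that slice with [64, 99, 72] (same length) produces [9, 17, 64, 99, 72, 3].

[9, 17, 64, 99, 72, 3]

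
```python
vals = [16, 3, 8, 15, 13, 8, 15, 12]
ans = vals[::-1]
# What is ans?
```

vals has length 8. The slice vals[::-1] selects indices [7, 6, 5, 4, 3, 2, 1, 0] (7->12, 6->15, 5->8, 4->13, 3->15, 2->8, 1->3, 0->16), giving [12, 15, 8, 13, 15, 8, 3, 16].

[12, 15, 8, 13, 15, 8, 3, 16]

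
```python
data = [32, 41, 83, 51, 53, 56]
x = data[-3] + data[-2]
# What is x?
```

data has length 6. Negative index -3 maps to positive index 6 + (-3) = 3. data[3] = 51.
data has length 6. Negative index -2 maps to positive index 6 + (-2) = 4. data[4] = 53.
Sum: 51 + 53 = 104.

104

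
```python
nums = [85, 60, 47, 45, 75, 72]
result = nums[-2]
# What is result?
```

nums has length 6. Negative index -2 maps to positive index 6 + (-2) = 4. nums[4] = 75.

75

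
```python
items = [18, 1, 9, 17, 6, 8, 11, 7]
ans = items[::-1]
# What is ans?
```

items has length 8. The slice items[::-1] selects indices [7, 6, 5, 4, 3, 2, 1, 0] (7->7, 6->11, 5->8, 4->6, 3->17, 2->9, 1->1, 0->18), giving [7, 11, 8, 6, 17, 9, 1, 18].

[7, 11, 8, 6, 17, 9, 1, 18]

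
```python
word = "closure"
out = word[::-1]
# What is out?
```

word has length 7. The slice word[::-1] selects indices [6, 5, 4, 3, 2, 1, 0] (6->'e', 5->'r', 4->'u', 3->'s', 2->'o', 1->'l', 0->'c'), giving 'erusolc'.

'erusolc'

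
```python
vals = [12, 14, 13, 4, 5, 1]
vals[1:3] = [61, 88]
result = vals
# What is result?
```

vals starts as [12, 14, 13, 4, 5, 1] (length 6). The slice vals[1:3] covers indices [1, 2] with values [14, 13]. Replacing that slice with [61, 88] (same length) produces [12, 61, 88, 4, 5, 1].

[12, 61, 88, 4, 5, 1]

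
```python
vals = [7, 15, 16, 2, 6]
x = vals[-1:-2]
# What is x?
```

vals has length 5. The slice vals[-1:-2] resolves to an empty index range, so the result is [].

[]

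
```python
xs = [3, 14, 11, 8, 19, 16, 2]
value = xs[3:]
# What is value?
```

xs has length 7. The slice xs[3:] selects indices [3, 4, 5, 6] (3->8, 4->19, 5->16, 6->2), giving [8, 19, 16, 2].

[8, 19, 16, 2]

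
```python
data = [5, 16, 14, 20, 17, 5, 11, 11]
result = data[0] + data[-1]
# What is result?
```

data has length 8. data[0] = 5.
data has length 8. Negative index -1 maps to positive index 8 + (-1) = 7. data[7] = 11.
Sum: 5 + 11 = 16.

16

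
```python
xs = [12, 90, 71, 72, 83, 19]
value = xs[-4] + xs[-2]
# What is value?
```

xs has length 6. Negative index -4 maps to positive index 6 + (-4) = 2. xs[2] = 71.
xs has length 6. Negative index -2 maps to positive index 6 + (-2) = 4. xs[4] = 83.
Sum: 71 + 83 = 154.

154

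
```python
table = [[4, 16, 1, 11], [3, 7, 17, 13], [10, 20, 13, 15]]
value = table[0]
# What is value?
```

table has 3 rows. Row 0 is [4, 16, 1, 11].

[4, 16, 1, 11]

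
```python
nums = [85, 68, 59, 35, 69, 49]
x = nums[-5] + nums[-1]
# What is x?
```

nums has length 6. Negative index -5 maps to positive index 6 + (-5) = 1. nums[1] = 68.
nums has length 6. Negative index -1 maps to positive index 6 + (-1) = 5. nums[5] = 49.
Sum: 68 + 49 = 117.

117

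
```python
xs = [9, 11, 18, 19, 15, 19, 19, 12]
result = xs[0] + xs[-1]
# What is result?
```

xs has length 8. xs[0] = 9.
xs has length 8. Negative index -1 maps to positive index 8 + (-1) = 7. xs[7] = 12.
Sum: 9 + 12 = 21.

21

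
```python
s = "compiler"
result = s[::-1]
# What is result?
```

s has length 8. The slice s[::-1] selects indices [7, 6, 5, 4, 3, 2, 1, 0] (7->'r', 6->'e', 5->'l', 4->'i', 3->'p', 2->'m', 1->'o', 0->'c'), giving 'relipmoc'.

'relipmoc'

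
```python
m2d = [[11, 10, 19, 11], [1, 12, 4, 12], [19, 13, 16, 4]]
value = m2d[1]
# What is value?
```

m2d has 3 rows. Row 1 is [1, 12, 4, 12].

[1, 12, 4, 12]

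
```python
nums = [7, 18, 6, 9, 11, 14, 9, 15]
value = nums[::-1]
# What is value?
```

nums has length 8. The slice nums[::-1] selects indices [7, 6, 5, 4, 3, 2, 1, 0] (7->15, 6->9, 5->14, 4->11, 3->9, 2->6, 1->18, 0->7), giving [15, 9, 14, 11, 9, 6, 18, 7].

[15, 9, 14, 11, 9, 6, 18, 7]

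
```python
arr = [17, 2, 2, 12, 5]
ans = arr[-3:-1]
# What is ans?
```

arr has length 5. The slice arr[-3:-1] selects indices [2, 3] (2->2, 3->12), giving [2, 12].

[2, 12]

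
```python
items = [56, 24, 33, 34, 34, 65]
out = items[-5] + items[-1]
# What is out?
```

items has length 6. Negative index -5 maps to positive index 6 + (-5) = 1. items[1] = 24.
items has length 6. Negative index -1 maps to positive index 6 + (-1) = 5. items[5] = 65.
Sum: 24 + 65 = 89.

89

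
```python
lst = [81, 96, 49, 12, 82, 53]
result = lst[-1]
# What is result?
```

lst has length 6. Negative index -1 maps to positive index 6 + (-1) = 5. lst[5] = 53.

53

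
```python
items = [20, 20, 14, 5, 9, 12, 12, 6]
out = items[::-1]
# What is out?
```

items has length 8. The slice items[::-1] selects indices [7, 6, 5, 4, 3, 2, 1, 0] (7->6, 6->12, 5->12, 4->9, 3->5, 2->14, 1->20, 0->20), giving [6, 12, 12, 9, 5, 14, 20, 20].

[6, 12, 12, 9, 5, 14, 20, 20]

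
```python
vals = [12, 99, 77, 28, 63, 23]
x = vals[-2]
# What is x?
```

vals has length 6. Negative index -2 maps to positive index 6 + (-2) = 4. vals[4] = 63.

63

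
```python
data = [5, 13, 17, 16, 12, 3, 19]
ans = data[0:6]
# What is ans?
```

data has length 7. The slice data[0:6] selects indices [0, 1, 2, 3, 4, 5] (0->5, 1->13, 2->17, 3->16, 4->12, 5->3), giving [5, 13, 17, 16, 12, 3].

[5, 13, 17, 16, 12, 3]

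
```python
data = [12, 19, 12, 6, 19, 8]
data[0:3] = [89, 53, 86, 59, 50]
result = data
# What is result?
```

data starts as [12, 19, 12, 6, 19, 8] (length 6). The slice data[0:3] covers indices [0, 1, 2] with values [12, 19, 12]. Replacing that slice with [89, 53, 86, 59, 50] (different length) produces [89, 53, 86, 59, 50, 6, 19, 8].

[89, 53, 86, 59, 50, 6, 19, 8]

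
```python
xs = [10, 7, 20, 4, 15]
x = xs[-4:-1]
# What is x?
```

xs has length 5. The slice xs[-4:-1] selects indices [1, 2, 3] (1->7, 2->20, 3->4), giving [7, 20, 4].

[7, 20, 4]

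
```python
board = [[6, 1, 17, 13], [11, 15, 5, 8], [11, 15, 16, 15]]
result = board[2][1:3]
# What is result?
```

board[2] = [11, 15, 16, 15]. board[2] has length 4. The slice board[2][1:3] selects indices [1, 2] (1->15, 2->16), giving [15, 16].

[15, 16]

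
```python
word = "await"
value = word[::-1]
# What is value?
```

word has length 5. The slice word[::-1] selects indices [4, 3, 2, 1, 0] (4->'t', 3->'i', 2->'a', 1->'w', 0->'a'), giving 'tiawa'.

'tiawa'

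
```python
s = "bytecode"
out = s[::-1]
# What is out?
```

s has length 8. The slice s[::-1] selects indices [7, 6, 5, 4, 3, 2, 1, 0] (7->'e', 6->'d', 5->'o', 4->'c', 3->'e', 2->'t', 1->'y', 0->'b'), giving 'edocetyb'.

'edocetyb'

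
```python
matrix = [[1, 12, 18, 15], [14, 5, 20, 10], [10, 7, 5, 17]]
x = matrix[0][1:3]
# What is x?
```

matrix[0] = [1, 12, 18, 15]. matrix[0] has length 4. The slice matrix[0][1:3] selects indices [1, 2] (1->12, 2->18), giving [12, 18].

[12, 18]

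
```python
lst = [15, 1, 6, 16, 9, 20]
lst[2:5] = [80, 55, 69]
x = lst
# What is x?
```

lst starts as [15, 1, 6, 16, 9, 20] (length 6). The slice lst[2:5] covers indices [2, 3, 4] with values [6, 16, 9]. Replacing that slice with [80, 55, 69] (same length) produces [15, 1, 80, 55, 69, 20].

[15, 1, 80, 55, 69, 20]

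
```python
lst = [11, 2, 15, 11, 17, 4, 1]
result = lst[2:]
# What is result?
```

lst has length 7. The slice lst[2:] selects indices [2, 3, 4, 5, 6] (2->15, 3->11, 4->17, 5->4, 6->1), giving [15, 11, 17, 4, 1].

[15, 11, 17, 4, 1]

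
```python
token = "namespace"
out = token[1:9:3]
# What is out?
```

token has length 9. The slice token[1:9:3] selects indices [1, 4, 7] (1->'a', 4->'s', 7->'c'), giving 'asc'.

'asc'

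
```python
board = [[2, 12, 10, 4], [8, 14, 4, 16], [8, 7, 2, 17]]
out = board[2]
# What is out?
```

board has 3 rows. Row 2 is [8, 7, 2, 17].

[8, 7, 2, 17]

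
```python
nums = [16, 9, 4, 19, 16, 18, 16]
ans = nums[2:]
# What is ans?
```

nums has length 7. The slice nums[2:] selects indices [2, 3, 4, 5, 6] (2->4, 3->19, 4->16, 5->18, 6->16), giving [4, 19, 16, 18, 16].

[4, 19, 16, 18, 16]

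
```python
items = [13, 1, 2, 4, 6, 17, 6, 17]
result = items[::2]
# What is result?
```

items has length 8. The slice items[::2] selects indices [0, 2, 4, 6] (0->13, 2->2, 4->6, 6->6), giving [13, 2, 6, 6].

[13, 2, 6, 6]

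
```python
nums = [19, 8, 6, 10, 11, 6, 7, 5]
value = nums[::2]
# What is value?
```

nums has length 8. The slice nums[::2] selects indices [0, 2, 4, 6] (0->19, 2->6, 4->11, 6->7), giving [19, 6, 11, 7].

[19, 6, 11, 7]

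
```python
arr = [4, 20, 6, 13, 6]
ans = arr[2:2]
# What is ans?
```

arr has length 5. The slice arr[2:2] resolves to an empty index range, so the result is [].

[]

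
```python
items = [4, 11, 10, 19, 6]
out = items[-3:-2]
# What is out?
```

items has length 5. The slice items[-3:-2] selects indices [2] (2->10), giving [10].

[10]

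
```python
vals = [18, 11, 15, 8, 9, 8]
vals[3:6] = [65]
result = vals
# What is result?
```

vals starts as [18, 11, 15, 8, 9, 8] (length 6). The slice vals[3:6] covers indices [3, 4, 5] with values [8, 9, 8]. Replacing that slice with [65] (different length) produces [18, 11, 15, 65].

[18, 11, 15, 65]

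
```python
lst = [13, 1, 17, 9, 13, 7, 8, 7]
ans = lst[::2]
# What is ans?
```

lst has length 8. The slice lst[::2] selects indices [0, 2, 4, 6] (0->13, 2->17, 4->13, 6->8), giving [13, 17, 13, 8].

[13, 17, 13, 8]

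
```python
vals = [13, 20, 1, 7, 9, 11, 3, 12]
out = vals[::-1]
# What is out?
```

vals has length 8. The slice vals[::-1] selects indices [7, 6, 5, 4, 3, 2, 1, 0] (7->12, 6->3, 5->11, 4->9, 3->7, 2->1, 1->20, 0->13), giving [12, 3, 11, 9, 7, 1, 20, 13].

[12, 3, 11, 9, 7, 1, 20, 13]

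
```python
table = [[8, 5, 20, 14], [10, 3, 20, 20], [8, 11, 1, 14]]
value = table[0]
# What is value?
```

table has 3 rows. Row 0 is [8, 5, 20, 14].

[8, 5, 20, 14]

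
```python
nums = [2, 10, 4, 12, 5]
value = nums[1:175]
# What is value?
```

nums has length 5. The slice nums[1:175] selects indices [1, 2, 3, 4] (1->10, 2->4, 3->12, 4->5), giving [10, 4, 12, 5].

[10, 4, 12, 5]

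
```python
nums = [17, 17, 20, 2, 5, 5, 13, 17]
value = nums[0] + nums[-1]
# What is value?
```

nums has length 8. nums[0] = 17.
nums has length 8. Negative index -1 maps to positive index 8 + (-1) = 7. nums[7] = 17.
Sum: 17 + 17 = 34.

34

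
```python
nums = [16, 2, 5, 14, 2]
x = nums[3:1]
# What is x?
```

nums has length 5. The slice nums[3:1] resolves to an empty index range, so the result is [].

[]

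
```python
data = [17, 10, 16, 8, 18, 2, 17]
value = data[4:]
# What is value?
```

data has length 7. The slice data[4:] selects indices [4, 5, 6] (4->18, 5->2, 6->17), giving [18, 2, 17].

[18, 2, 17]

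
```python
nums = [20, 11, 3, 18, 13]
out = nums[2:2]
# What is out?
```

nums has length 5. The slice nums[2:2] resolves to an empty index range, so the result is [].

[]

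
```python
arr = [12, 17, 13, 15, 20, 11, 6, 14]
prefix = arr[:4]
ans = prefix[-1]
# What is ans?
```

arr has length 8. The slice arr[:4] selects indices [0, 1, 2, 3] (0->12, 1->17, 2->13, 3->15), giving [12, 17, 13, 15]. So prefix = [12, 17, 13, 15]. Then prefix[-1] = 15.

15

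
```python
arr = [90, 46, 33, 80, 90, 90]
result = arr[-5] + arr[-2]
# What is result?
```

arr has length 6. Negative index -5 maps to positive index 6 + (-5) = 1. arr[1] = 46.
arr has length 6. Negative index -2 maps to positive index 6 + (-2) = 4. arr[4] = 90.
Sum: 46 + 90 = 136.

136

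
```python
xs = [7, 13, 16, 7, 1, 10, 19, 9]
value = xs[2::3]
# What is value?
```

xs has length 8. The slice xs[2::3] selects indices [2, 5] (2->16, 5->10), giving [16, 10].

[16, 10]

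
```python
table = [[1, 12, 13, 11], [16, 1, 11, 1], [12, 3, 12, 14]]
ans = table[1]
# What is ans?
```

table has 3 rows. Row 1 is [16, 1, 11, 1].

[16, 1, 11, 1]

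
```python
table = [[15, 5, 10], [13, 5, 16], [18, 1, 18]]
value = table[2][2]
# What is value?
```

table[2] = [18, 1, 18]. Taking column 2 of that row yields 18.

18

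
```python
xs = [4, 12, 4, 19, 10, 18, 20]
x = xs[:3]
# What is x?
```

xs has length 7. The slice xs[:3] selects indices [0, 1, 2] (0->4, 1->12, 2->4), giving [4, 12, 4].

[4, 12, 4]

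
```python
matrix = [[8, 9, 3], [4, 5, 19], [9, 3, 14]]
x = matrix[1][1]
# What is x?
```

matrix[1] = [4, 5, 19]. Taking column 1 of that row yields 5.

5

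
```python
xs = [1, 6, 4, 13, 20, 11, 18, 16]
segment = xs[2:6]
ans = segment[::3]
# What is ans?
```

xs has length 8. The slice xs[2:6] selects indices [2, 3, 4, 5] (2->4, 3->13, 4->20, 5->11), giving [4, 13, 20, 11]. So segment = [4, 13, 20, 11]. segment has length 4. The slice segment[::3] selects indices [0, 3] (0->4, 3->11), giving [4, 11].

[4, 11]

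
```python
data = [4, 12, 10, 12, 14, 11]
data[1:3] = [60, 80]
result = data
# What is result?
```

data starts as [4, 12, 10, 12, 14, 11] (length 6). The slice data[1:3] covers indices [1, 2] with values [12, 10]. Replacing that slice with [60, 80] (same length) produces [4, 60, 80, 12, 14, 11].

[4, 60, 80, 12, 14, 11]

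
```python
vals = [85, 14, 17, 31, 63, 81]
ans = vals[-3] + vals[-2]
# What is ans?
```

vals has length 6. Negative index -3 maps to positive index 6 + (-3) = 3. vals[3] = 31.
vals has length 6. Negative index -2 maps to positive index 6 + (-2) = 4. vals[4] = 63.
Sum: 31 + 63 = 94.

94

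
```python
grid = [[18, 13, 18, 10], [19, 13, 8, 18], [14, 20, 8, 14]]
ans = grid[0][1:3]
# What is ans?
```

grid[0] = [18, 13, 18, 10]. grid[0] has length 4. The slice grid[0][1:3] selects indices [1, 2] (1->13, 2->18), giving [13, 18].

[13, 18]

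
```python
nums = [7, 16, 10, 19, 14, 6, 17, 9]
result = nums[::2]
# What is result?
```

nums has length 8. The slice nums[::2] selects indices [0, 2, 4, 6] (0->7, 2->10, 4->14, 6->17), giving [7, 10, 14, 17].

[7, 10, 14, 17]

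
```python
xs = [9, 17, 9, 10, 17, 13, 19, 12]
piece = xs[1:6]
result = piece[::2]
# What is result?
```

xs has length 8. The slice xs[1:6] selects indices [1, 2, 3, 4, 5] (1->17, 2->9, 3->10, 4->17, 5->13), giving [17, 9, 10, 17, 13]. So piece = [17, 9, 10, 17, 13]. piece has length 5. The slice piece[::2] selects indices [0, 2, 4] (0->17, 2->10, 4->13), giving [17, 10, 13].

[17, 10, 13]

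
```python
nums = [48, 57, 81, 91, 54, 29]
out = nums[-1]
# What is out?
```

nums has length 6. Negative index -1 maps to positive index 6 + (-1) = 5. nums[5] = 29.

29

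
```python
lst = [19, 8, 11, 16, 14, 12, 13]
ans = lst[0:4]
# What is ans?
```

lst has length 7. The slice lst[0:4] selects indices [0, 1, 2, 3] (0->19, 1->8, 2->11, 3->16), giving [19, 8, 11, 16].

[19, 8, 11, 16]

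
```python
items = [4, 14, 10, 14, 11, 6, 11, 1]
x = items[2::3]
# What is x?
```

items has length 8. The slice items[2::3] selects indices [2, 5] (2->10, 5->6), giving [10, 6].

[10, 6]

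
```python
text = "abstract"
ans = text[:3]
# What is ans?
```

text has length 8. The slice text[:3] selects indices [0, 1, 2] (0->'a', 1->'b', 2->'s'), giving 'abs'.

'abs'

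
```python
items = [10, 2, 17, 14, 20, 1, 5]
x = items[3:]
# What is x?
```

items has length 7. The slice items[3:] selects indices [3, 4, 5, 6] (3->14, 4->20, 5->1, 6->5), giving [14, 20, 1, 5].

[14, 20, 1, 5]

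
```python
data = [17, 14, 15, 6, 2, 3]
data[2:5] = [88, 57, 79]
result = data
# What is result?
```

data starts as [17, 14, 15, 6, 2, 3] (length 6). The slice data[2:5] covers indices [2, 3, 4] with values [15, 6, 2]. Replacing that slice with [88, 57, 79] (same length) produces [17, 14, 88, 57, 79, 3].

[17, 14, 88, 57, 79, 3]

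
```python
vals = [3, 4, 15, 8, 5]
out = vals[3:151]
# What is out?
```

vals has length 5. The slice vals[3:151] selects indices [3, 4] (3->8, 4->5), giving [8, 5].

[8, 5]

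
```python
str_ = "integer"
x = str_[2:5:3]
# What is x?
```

str_ has length 7. The slice str_[2:5:3] selects indices [2] (2->'t'), giving 't'.

't'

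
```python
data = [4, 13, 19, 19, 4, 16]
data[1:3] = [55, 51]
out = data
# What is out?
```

data starts as [4, 13, 19, 19, 4, 16] (length 6). The slice data[1:3] covers indices [1, 2] with values [13, 19]. Replacing that slice with [55, 51] (same length) produces [4, 55, 51, 19, 4, 16].

[4, 55, 51, 19, 4, 16]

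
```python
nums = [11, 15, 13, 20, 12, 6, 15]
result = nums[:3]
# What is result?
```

nums has length 7. The slice nums[:3] selects indices [0, 1, 2] (0->11, 1->15, 2->13), giving [11, 15, 13].

[11, 15, 13]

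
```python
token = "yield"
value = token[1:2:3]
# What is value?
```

token has length 5. The slice token[1:2:3] selects indices [1] (1->'i'), giving 'i'.

'i'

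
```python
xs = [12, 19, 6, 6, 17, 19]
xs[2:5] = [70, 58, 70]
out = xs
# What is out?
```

xs starts as [12, 19, 6, 6, 17, 19] (length 6). The slice xs[2:5] covers indices [2, 3, 4] with values [6, 6, 17]. Replacing that slice with [70, 58, 70] (same length) produces [12, 19, 70, 58, 70, 19].

[12, 19, 70, 58, 70, 19]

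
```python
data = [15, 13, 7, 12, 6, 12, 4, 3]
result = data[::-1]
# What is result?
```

data has length 8. The slice data[::-1] selects indices [7, 6, 5, 4, 3, 2, 1, 0] (7->3, 6->4, 5->12, 4->6, 3->12, 2->7, 1->13, 0->15), giving [3, 4, 12, 6, 12, 7, 13, 15].

[3, 4, 12, 6, 12, 7, 13, 15]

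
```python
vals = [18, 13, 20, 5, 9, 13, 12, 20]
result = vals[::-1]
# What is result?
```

vals has length 8. The slice vals[::-1] selects indices [7, 6, 5, 4, 3, 2, 1, 0] (7->20, 6->12, 5->13, 4->9, 3->5, 2->20, 1->13, 0->18), giving [20, 12, 13, 9, 5, 20, 13, 18].

[20, 12, 13, 9, 5, 20, 13, 18]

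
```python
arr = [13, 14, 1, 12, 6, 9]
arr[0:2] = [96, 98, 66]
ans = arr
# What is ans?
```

arr starts as [13, 14, 1, 12, 6, 9] (length 6). The slice arr[0:2] covers indices [0, 1] with values [13, 14]. Replacing that slice with [96, 98, 66] (different length) produces [96, 98, 66, 1, 12, 6, 9].

[96, 98, 66, 1, 12, 6, 9]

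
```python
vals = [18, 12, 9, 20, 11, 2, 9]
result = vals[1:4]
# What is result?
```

vals has length 7. The slice vals[1:4] selects indices [1, 2, 3] (1->12, 2->9, 3->20), giving [12, 9, 20].

[12, 9, 20]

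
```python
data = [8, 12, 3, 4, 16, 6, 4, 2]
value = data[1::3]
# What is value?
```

data has length 8. The slice data[1::3] selects indices [1, 4, 7] (1->12, 4->16, 7->2), giving [12, 16, 2].

[12, 16, 2]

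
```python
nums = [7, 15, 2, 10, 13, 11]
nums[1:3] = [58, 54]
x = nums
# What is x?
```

nums starts as [7, 15, 2, 10, 13, 11] (length 6). The slice nums[1:3] covers indices [1, 2] with values [15, 2]. Replacing that slice with [58, 54] (same length) produces [7, 58, 54, 10, 13, 11].

[7, 58, 54, 10, 13, 11]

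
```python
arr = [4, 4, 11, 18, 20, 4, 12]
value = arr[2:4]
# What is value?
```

arr has length 7. The slice arr[2:4] selects indices [2, 3] (2->11, 3->18), giving [11, 18].

[11, 18]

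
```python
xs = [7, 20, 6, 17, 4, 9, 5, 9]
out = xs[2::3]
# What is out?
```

xs has length 8. The slice xs[2::3] selects indices [2, 5] (2->6, 5->9), giving [6, 9].

[6, 9]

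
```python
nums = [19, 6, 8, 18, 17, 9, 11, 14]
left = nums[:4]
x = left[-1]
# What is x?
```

nums has length 8. The slice nums[:4] selects indices [0, 1, 2, 3] (0->19, 1->6, 2->8, 3->18), giving [19, 6, 8, 18]. So left = [19, 6, 8, 18]. Then left[-1] = 18.

18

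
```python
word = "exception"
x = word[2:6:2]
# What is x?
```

word has length 9. The slice word[2:6:2] selects indices [2, 4] (2->'c', 4->'p'), giving 'cp'.

'cp'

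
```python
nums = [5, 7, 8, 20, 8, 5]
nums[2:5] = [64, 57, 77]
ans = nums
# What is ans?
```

nums starts as [5, 7, 8, 20, 8, 5] (length 6). The slice nums[2:5] covers indices [2, 3, 4] with values [8, 20, 8]. Replacing that slice with [64, 57, 77] (same length) produces [5, 7, 64, 57, 77, 5].

[5, 7, 64, 57, 77, 5]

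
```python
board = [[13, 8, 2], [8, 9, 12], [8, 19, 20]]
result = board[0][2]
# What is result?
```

board[0] = [13, 8, 2]. Taking column 2 of that row yields 2.

2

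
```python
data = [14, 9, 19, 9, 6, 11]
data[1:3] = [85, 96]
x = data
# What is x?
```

data starts as [14, 9, 19, 9, 6, 11] (length 6). The slice data[1:3] covers indices [1, 2] with values [9, 19]. Replacing that slice with [85, 96] (same length) produces [14, 85, 96, 9, 6, 11].

[14, 85, 96, 9, 6, 11]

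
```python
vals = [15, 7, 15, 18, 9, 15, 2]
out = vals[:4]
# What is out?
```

vals has length 7. The slice vals[:4] selects indices [0, 1, 2, 3] (0->15, 1->7, 2->15, 3->18), giving [15, 7, 15, 18].

[15, 7, 15, 18]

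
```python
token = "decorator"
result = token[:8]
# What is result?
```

token has length 9. The slice token[:8] selects indices [0, 1, 2, 3, 4, 5, 6, 7] (0->'d', 1->'e', 2->'c', 3->'o', 4->'r', 5->'a', 6->'t', 7->'o'), giving 'decorato'.

'decorato'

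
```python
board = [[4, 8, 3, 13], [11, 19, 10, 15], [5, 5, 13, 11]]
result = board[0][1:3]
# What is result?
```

board[0] = [4, 8, 3, 13]. board[0] has length 4. The slice board[0][1:3] selects indices [1, 2] (1->8, 2->3), giving [8, 3].

[8, 3]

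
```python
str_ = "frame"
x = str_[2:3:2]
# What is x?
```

str_ has length 5. The slice str_[2:3:2] selects indices [2] (2->'a'), giving 'a'.

'a'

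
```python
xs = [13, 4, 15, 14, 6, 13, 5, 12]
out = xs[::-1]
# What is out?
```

xs has length 8. The slice xs[::-1] selects indices [7, 6, 5, 4, 3, 2, 1, 0] (7->12, 6->5, 5->13, 4->6, 3->14, 2->15, 1->4, 0->13), giving [12, 5, 13, 6, 14, 15, 4, 13].

[12, 5, 13, 6, 14, 15, 4, 13]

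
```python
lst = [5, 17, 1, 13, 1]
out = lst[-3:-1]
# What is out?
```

lst has length 5. The slice lst[-3:-1] selects indices [2, 3] (2->1, 3->13), giving [1, 13].

[1, 13]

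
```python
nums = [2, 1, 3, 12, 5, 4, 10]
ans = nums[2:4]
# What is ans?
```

nums has length 7. The slice nums[2:4] selects indices [2, 3] (2->3, 3->12), giving [3, 12].

[3, 12]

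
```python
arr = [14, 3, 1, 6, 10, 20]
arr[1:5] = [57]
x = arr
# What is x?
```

arr starts as [14, 3, 1, 6, 10, 20] (length 6). The slice arr[1:5] covers indices [1, 2, 3, 4] with values [3, 1, 6, 10]. Replacing that slice with [57] (different length) produces [14, 57, 20].

[14, 57, 20]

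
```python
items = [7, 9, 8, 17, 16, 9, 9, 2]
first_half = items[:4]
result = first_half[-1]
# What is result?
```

items has length 8. The slice items[:4] selects indices [0, 1, 2, 3] (0->7, 1->9, 2->8, 3->17), giving [7, 9, 8, 17]. So first_half = [7, 9, 8, 17]. Then first_half[-1] = 17.

17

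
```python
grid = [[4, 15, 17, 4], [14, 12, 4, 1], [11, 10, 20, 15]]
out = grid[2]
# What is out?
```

grid has 3 rows. Row 2 is [11, 10, 20, 15].

[11, 10, 20, 15]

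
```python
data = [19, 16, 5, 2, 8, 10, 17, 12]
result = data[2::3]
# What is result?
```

data has length 8. The slice data[2::3] selects indices [2, 5] (2->5, 5->10), giving [5, 10].

[5, 10]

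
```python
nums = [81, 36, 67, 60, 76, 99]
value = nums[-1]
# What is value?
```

nums has length 6. Negative index -1 maps to positive index 6 + (-1) = 5. nums[5] = 99.

99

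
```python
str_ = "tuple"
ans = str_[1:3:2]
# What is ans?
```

str_ has length 5. The slice str_[1:3:2] selects indices [1] (1->'u'), giving 'u'.

'u'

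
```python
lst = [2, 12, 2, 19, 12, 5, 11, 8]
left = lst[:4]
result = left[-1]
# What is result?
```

lst has length 8. The slice lst[:4] selects indices [0, 1, 2, 3] (0->2, 1->12, 2->2, 3->19), giving [2, 12, 2, 19]. So left = [2, 12, 2, 19]. Then left[-1] = 19.

19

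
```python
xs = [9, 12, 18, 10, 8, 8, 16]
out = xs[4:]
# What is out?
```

xs has length 7. The slice xs[4:] selects indices [4, 5, 6] (4->8, 5->8, 6->16), giving [8, 8, 16].

[8, 8, 16]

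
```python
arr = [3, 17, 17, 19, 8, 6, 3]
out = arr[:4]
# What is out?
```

arr has length 7. The slice arr[:4] selects indices [0, 1, 2, 3] (0->3, 1->17, 2->17, 3->19), giving [3, 17, 17, 19].

[3, 17, 17, 19]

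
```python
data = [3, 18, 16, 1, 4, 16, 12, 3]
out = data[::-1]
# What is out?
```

data has length 8. The slice data[::-1] selects indices [7, 6, 5, 4, 3, 2, 1, 0] (7->3, 6->12, 5->16, 4->4, 3->1, 2->16, 1->18, 0->3), giving [3, 12, 16, 4, 1, 16, 18, 3].

[3, 12, 16, 4, 1, 16, 18, 3]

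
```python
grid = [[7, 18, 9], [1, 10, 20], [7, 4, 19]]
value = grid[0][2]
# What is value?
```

grid[0] = [7, 18, 9]. Taking column 2 of that row yields 9.

9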